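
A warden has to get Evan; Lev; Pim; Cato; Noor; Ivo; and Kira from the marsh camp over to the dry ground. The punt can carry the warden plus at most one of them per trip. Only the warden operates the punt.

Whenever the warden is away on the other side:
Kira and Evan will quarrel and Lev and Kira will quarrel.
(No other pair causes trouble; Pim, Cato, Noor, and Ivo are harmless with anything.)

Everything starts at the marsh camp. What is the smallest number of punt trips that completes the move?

15

Counting alone: the warden can take at most 1 across per trip to the dry ground, so moving all 7 needs at least 7 loaded trips out, with a return between consecutive ones — at least 13 crossings.
The safety rule pushes this higher. Following every safe sequence of crossings, the most of the 7 that can be at the dry ground as the punt arrives there on crossing 13 is 6 — never all 7.
So no plan with fewer than 15 crossings exists, and this one achieves 15:
1. Warden goes to the dry ground with Kira.  [the marsh camp: Cato, Evan, Ivo, Lev, Noor, Pim | the dry ground: Kira]
2. Warden goes back to the marsh camp alone.  [the marsh camp: Cato, Evan, Ivo, Lev, Noor, Pim | the dry ground: Kira]
3. Warden goes to the dry ground with Evan.  [the marsh camp: Cato, Ivo, Lev, Noor, Pim | the dry ground: Evan, Kira]
4. Warden goes back to the marsh camp with Kira.  [the marsh camp: Cato, Ivo, Kira, Lev, Noor, Pim | the dry ground: Evan]
5. Warden goes to the dry ground with Lev.  [the marsh camp: Cato, Ivo, Kira, Noor, Pim | the dry ground: Evan, Lev]
6. Warden goes back to the marsh camp alone.  [the marsh camp: Cato, Ivo, Kira, Noor, Pim | the dry ground: Evan, Lev]
7. Warden goes to the dry ground with Pim.  [the marsh camp: Cato, Ivo, Kira, Noor | the dry ground: Evan, Lev, Pim]
8. Warden goes back to the marsh camp alone.  [the marsh camp: Cato, Ivo, Kira, Noor | the dry ground: Evan, Lev, Pim]
9. Warden goes to the dry ground with Cato.  [the marsh camp: Ivo, Kira, Noor | the dry ground: Cato, Evan, Lev, Pim]
10. Warden goes back to the marsh camp alone.  [the marsh camp: Ivo, Kira, Noor | the dry ground: Cato, Evan, Lev, Pim]
11. Warden goes to the dry ground with Noor.  [the marsh camp: Ivo, Kira | the dry ground: Cato, Evan, Lev, Noor, Pim]
12. Warden goes back to the marsh camp alone.  [the marsh camp: Ivo, Kira | the dry ground: Cato, Evan, Lev, Noor, Pim]
13. Warden goes to the dry ground with Ivo.  [the marsh camp: Kira | the dry ground: Cato, Evan, Ivo, Lev, Noor, Pim]
14. Warden goes back to the marsh camp alone.  [the marsh camp: Kira | the dry ground: Cato, Evan, Ivo, Lev, Noor, Pim]
15. Warden goes to the dry ground with Kira.  [the marsh camp: — | the dry ground: Cato, Evan, Ivo, Kira, Lev, Noor, Pim]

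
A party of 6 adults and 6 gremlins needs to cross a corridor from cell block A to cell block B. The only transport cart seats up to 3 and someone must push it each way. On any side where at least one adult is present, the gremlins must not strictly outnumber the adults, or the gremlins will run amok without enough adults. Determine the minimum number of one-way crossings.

impossible

Following every safe sequence of crossings from the start, the most of the 12 that can be at cell block B as the transport cart arrives there on crossings 1, 3, 5 is 3, 5, 6 respectively; the best ever achieved is 6 of 12.
From crossing 7 on, no configuration arises that was not already reachable earlier: only 17 distinct safe configurations (who is on which side, and where the transport cart is) can ever be reached, none of them has everyone across, and every continuation just revisits them. They are: 0 adults + 0 gremlins across (transport cart back at the start); 0 adults + 1 gremlin across (transport cart there); 0 adults + 1 gremlin across (transport cart back at the start); 0 adults + 2 gremlins across (transport cart there); 0 adults + 2 gremlins across (transport cart back at the start); 0 adults + 3 gremlins across (transport cart there); 0 adults + 3 gremlins across (transport cart back at the start); 0 adults + 4 gremlins across (transport cart there); 0 adults + 4 gremlins across (transport cart back at the start); 0 adults + 5 gremlins across (transport cart there); 0 adults + 5 gremlins across (transport cart back at the start); 0 adults + 6 gremlins across (transport cart there); 1 adult + 1 gremlin across (transport cart there); 1 adult + 1 gremlin across (transport cart back at the start); 2 adults + 2 gremlins across (transport cart there); 2 adults + 2 gremlins across (transport cart back at the start); 3 adults + 3 gremlins across (transport cart there). So no valid plan exists.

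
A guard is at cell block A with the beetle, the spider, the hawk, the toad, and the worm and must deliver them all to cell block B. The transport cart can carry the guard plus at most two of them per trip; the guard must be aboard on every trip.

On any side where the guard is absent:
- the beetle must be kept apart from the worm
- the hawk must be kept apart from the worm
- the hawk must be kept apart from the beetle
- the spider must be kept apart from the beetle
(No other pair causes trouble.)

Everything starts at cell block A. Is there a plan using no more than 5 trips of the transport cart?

Counting alone: the guard can take at most 2 across per trip to cell block B, so moving all 5 needs at least 3 loaded trips out, with a return between consecutive ones — at least 5 crossings.
The safety rule pushes this higher. Following every safe sequence of crossings, the most of the 5 that can be at cell block B as the transport cart arrives there on crossing 5 is 4 — never all 5.
So the move cannot be finished within 5 crossings. (The shortest complete plan takes 7:)
1. Guard goes to cell block B with the beetle and the hawk.  [cell block A: the spider, the toad, the worm | cell block B: the beetle, the hawk]
2. Guard goes back to cell block A with the beetle.  [cell block A: the beetle, the spider, the toad, the worm | cell block B: the hawk]
3. Guard goes to cell block B with the beetle and the spider.  [cell block A: the toad, the worm | cell block B: the beetle, the hawk, the spider]
4. Guard goes back to cell block A with the beetle.  [cell block A: the beetle, the toad, the worm | cell block B: the hawk, the spider]
5. Guard goes to cell block B with the beetle and the toad.  [cell block A: the worm | cell block B: the beetle, the hawk, the spider, the toad]
6. Guard goes back to cell block A with the beetle.  [cell block A: the beetle, the worm | cell block B: the hawk, the spider, the toad]
7. Guard goes to cell block B with the beetle and the worm.  [cell block A: — | cell block B: the beetle, the hawk, the spider, the toad, the worm]

No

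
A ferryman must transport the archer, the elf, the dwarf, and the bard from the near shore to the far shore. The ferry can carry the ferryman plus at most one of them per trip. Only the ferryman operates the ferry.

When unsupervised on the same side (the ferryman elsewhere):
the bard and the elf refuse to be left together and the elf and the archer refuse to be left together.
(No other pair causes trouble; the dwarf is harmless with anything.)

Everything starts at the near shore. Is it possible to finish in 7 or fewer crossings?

No

Counting alone: the ferryman can take at most 1 across per trip to the far shore, so moving all 4 needs at least 4 loaded trips out, with a return between consecutive ones — at least 7 crossings.
The safety rule pushes this higher. Following every safe sequence of crossings, the most of the 4 that can be at the far shore as the ferry arrives there on crossing 7 is 3 — never all 4.
So the move cannot be finished within 7 crossings. (The shortest complete plan takes 9:)
1. Ferryman goes to the far shore with the elf.  [the near shore: the archer, the bard, the dwarf | the far shore: the elf]
2. Ferryman goes back to the near shore alone.  [the near shore: the archer, the bard, the dwarf | the far shore: the elf]
3. Ferryman goes to the far shore with the archer.  [the near shore: the bard, the dwarf | the far shore: the archer, the elf]
4. Ferryman goes back to the near shore with the elf.  [the near shore: the bard, the dwarf, the elf | the far shore: the archer]
5. Ferryman goes to the far shore with the bard.  [the near shore: the dwarf, the elf | the far shore: the archer, the bard]
6. Ferryman goes back to the near shore alone.  [the near shore: the dwarf, the elf | the far shore: the archer, the bard]
7. Ferryman goes to the far shore with the dwarf.  [the near shore: the elf | the far shore: the archer, the bard, the dwarf]
8. Ferryman goes back to the near shore alone.  [the near shore: the elf | the far shore: the archer, the bard, the dwarf]
9. Ferryman goes to the far shore with the elf.  [the near shore: — | the far shore: the archer, the bard, the dwarf, the elf]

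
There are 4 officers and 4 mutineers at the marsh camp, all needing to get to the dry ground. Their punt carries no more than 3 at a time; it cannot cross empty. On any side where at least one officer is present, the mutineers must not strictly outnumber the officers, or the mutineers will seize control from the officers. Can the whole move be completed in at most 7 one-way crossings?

No

Counting alone: each trip to the dry ground takes at most 3 across and each return brings at least 1 back, so after t trips out (and t−1 returns) at most 3t − (t−1) of the 8 are across; that first reaches 8 at t = 4, so at least 7 crossings are needed.
The safety rule pushes this higher. Following every safe sequence of crossings, the most of the 8 that can be at the dry ground as the punt arrives there on crossing 7 is 7 — never all 8.
So the move cannot be finished within 7 crossings. (The shortest complete plan takes 9:)
1. 2 mutineers → the dry ground.  (the marsh camp: 4O 2M; the dry ground: 0O 2M)
2. 1 mutineer ← the marsh camp.  (the marsh camp: 4O 3M; the dry ground: 0O 1M)
3. 3 mutineers → the dry ground.  (the marsh camp: 4O 0M; the dry ground: 0O 4M)
4. 1 mutineer ← the marsh camp.  (the marsh camp: 4O 1M; the dry ground: 0O 3M)
5. 3 officers → the dry ground.  (the marsh camp: 1O 1M; the dry ground: 3O 3M)
6. 1 officer and 1 mutineer ← the marsh camp.  (the marsh camp: 2O 2M; the dry ground: 2O 2M)
7. 2 officers → the dry ground.  (the marsh camp: 0O 2M; the dry ground: 4O 2M)
8. 1 mutineer ← the marsh camp.  (the marsh camp: 0O 3M; the dry ground: 4O 1M)
9. 3 mutineers → the dry ground.  (the marsh camp: 0O 0M; the dry ground: 4O 4M)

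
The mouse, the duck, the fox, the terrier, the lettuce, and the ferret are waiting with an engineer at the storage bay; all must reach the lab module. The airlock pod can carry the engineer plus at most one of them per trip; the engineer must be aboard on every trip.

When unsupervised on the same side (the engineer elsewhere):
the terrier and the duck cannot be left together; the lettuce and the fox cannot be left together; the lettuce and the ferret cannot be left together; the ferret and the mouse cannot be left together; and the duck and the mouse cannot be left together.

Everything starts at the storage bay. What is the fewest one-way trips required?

Whatever the first load, the items left behind include a forbidden pair without the engineer. No opening move is safe, so no plan exists.

impossible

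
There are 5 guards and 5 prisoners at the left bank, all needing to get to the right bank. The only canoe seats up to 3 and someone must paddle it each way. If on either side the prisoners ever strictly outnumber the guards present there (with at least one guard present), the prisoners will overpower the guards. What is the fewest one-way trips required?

11

Counting alone: each trip to the right bank takes at most 3 across and each return brings at least 1 back, so after t trips out (and t−1 returns) at most 3t − (t−1) of the 10 are across; that first reaches 10 at t = 5, so at least 9 crossings are needed.
The safety rule pushes this higher. Following every safe sequence of crossings, the most of the 10 that can be at the right bank as the canoe arrives there on crossing 9 is 9 — never all 10.
So no plan with fewer than 11 crossings exists, and this one achieves 11:
1. 2 prisoners → the right bank.  (the left bank: 5G 3P; the right bank: 0G 2P)
2. 1 prisoner ← the left bank.  (the left bank: 5G 4P; the right bank: 0G 1P)
3. 3 prisoners → the right bank.  (the left bank: 5G 1P; the right bank: 0G 4P)
4. 1 prisoner ← the left bank.  (the left bank: 5G 2P; the right bank: 0G 3P)
5. 3 guards → the right bank.  (the left bank: 2G 2P; the right bank: 3G 3P)
6. 1 guard and 1 prisoner ← the left bank.  (the left bank: 3G 3P; the right bank: 2G 2P)
7. 3 guards → the right bank.  (the left bank: 0G 3P; the right bank: 5G 2P)
8. 1 prisoner ← the left bank.  (the left bank: 0G 4P; the right bank: 5G 1P)
9. 2 prisoners → the right bank.  (the left bank: 0G 2P; the right bank: 5G 3P)
10. 1 prisoner ← the left bank.  (the left bank: 0G 3P; the right bank: 5G 2P)
11. 3 prisoners → the right bank.  (the left bank: 0G 0P; the right bank: 5G 5P)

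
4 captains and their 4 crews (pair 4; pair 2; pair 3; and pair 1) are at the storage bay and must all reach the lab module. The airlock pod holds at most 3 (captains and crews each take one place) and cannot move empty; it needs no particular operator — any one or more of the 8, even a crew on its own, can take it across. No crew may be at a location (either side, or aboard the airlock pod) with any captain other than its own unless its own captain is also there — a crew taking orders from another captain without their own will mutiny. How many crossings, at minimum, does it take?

Counting alone: each trip to the lab module takes at most 3 across and each return brings at least 1 back, so after t trips out (and t−1 returns) at most 3t − (t−1) of the 8 are across; that first reaches 8 at t = 4, so at least 7 crossings are needed.
The safety rule pushes this higher. Following every safe sequence of crossings, the most of the 8 that can be at the lab module as the airlock pod arrives there on crossing 7 is 7 — never all 8.
So no plan with fewer than 9 crossings exists, and this one achieves 9:
1. captain 4 and crew 4 cross → the lab module.
2. captain 4 crosses ← the storage bay.
3. captain 2, captain 4, and crew 2 cross → the lab module.
4. captain 4 and crew 4 cross ← the storage bay.
5. captain 1, captain 3, and captain 4 cross → the lab module.
6. crew 2 crosses ← the storage bay.
7. crew 2 and crew 4 cross → the lab module.
8. crew 4 crosses ← the storage bay.
9. crew 1, crew 3, and crew 4 cross → the lab module.

9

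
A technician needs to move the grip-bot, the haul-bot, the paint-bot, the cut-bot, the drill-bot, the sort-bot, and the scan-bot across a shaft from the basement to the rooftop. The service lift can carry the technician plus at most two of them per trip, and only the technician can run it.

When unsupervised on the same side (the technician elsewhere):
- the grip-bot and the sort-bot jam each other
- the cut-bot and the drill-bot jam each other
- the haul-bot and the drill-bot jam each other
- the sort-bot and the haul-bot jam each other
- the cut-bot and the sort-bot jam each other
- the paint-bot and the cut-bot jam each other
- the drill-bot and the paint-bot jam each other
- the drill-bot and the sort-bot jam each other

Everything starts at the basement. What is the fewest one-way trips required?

Whatever the first load, the items left behind include a forbidden pair without the technician. No opening move is safe, so no plan exists.

impossible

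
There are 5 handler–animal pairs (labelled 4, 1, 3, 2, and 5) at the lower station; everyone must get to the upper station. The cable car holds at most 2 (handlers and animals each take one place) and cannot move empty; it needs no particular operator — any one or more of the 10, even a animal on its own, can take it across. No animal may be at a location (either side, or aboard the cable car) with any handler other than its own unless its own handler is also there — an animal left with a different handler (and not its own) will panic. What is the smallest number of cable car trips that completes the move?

Following every safe sequence of crossings from the start, the most of the 10 that can be at the upper station as the cable car arrives there on crossings 1, 3, 5, 7 is 2, 3, 4, 5 respectively; the best ever achieved is 5 of 10.
From crossing 9 on, no configuration arises that was not already reachable earlier: only 82 distinct safe configurations (who is on which side, and where the cable car is) can ever be reached, none of them has everyone across, and every continuation just revisits them. So no valid plan exists.

impossible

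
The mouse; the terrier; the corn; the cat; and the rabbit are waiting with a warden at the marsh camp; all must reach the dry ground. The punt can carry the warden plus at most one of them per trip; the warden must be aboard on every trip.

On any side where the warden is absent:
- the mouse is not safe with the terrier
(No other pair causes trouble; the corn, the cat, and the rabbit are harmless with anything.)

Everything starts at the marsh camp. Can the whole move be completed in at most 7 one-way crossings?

Counting alone: the warden can take at most 1 across per trip to the dry ground, so moving all 5 needs at least 5 loaded trips out, with a return between consecutive ones — at least 9 crossings.
Since 7 < 9, 7 crossings cannot be enough. (The shortest complete plan in fact takes 9:)
1. Warden goes to the dry ground with the mouse.  [the marsh camp: the cat, the corn, the rabbit, the terrier | the dry ground: the mouse]
2. Warden goes back to the marsh camp alone.  [the marsh camp: the cat, the corn, the rabbit, the terrier | the dry ground: the mouse]
3. Warden goes to the dry ground with the corn.  [the marsh camp: the cat, the rabbit, the terrier | the dry ground: the corn, the mouse]
4. Warden goes back to the marsh camp alone.  [the marsh camp: the cat, the rabbit, the terrier | the dry ground: the corn, the mouse]
5. Warden goes to the dry ground with the cat.  [the marsh camp: the rabbit, the terrier | the dry ground: the cat, the corn, the mouse]
6. Warden goes back to the marsh camp alone.  [the marsh camp: the rabbit, the terrier | the dry ground: the cat, the corn, the mouse]
7. Warden goes to the dry ground with the rabbit.  [the marsh camp: the terrier | the dry ground: the cat, the corn, the mouse, the rabbit]
8. Warden goes back to the marsh camp alone.  [the marsh camp: the terrier | the dry ground: the cat, the corn, the mouse, the rabbit]
9. Warden goes to the dry ground with the terrier.  [the marsh camp: — | the dry ground: the cat, the corn, the mouse, the rabbit, the terrier]

No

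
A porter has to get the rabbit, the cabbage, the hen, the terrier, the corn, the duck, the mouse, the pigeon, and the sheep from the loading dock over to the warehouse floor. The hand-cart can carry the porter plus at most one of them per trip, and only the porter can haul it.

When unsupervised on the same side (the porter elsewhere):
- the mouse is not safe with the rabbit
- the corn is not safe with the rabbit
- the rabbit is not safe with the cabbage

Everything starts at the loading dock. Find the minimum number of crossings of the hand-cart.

impossible

Following every safe sequence of crossings from the start, the most of the 9 that can be at the warehouse floor as the hand-cart arrives there on crossings 1, 3, 5, 7, 9, 11, 13 is 1, 2, 3, 4, 5, 6, 7 respectively; the best ever achieved is 7 of 9.
From crossing 15 on, no configuration arises that was not already reachable earlier: only 288 distinct safe configurations (who is on which side, and where the hand-cart is) can ever be reached, none of them has everyone across, and every continuation just revisits them. So no valid plan exists.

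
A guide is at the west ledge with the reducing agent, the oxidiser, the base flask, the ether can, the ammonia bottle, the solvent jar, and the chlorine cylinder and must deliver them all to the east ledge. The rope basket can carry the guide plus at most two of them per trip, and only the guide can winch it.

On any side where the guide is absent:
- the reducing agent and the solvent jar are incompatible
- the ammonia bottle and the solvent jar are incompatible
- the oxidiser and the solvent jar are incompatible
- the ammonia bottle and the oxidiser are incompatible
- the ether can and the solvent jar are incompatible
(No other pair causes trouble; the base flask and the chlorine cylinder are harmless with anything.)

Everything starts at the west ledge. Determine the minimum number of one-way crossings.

11

Counting alone: the guide can take at most 2 across per trip to the east ledge, so moving all 7 needs at least 4 loaded trips out, with a return between consecutive ones — at least 7 crossings.
The safety rule pushes this higher. Following every safe sequence of crossings, the most of the 7 that can be at the east ledge as the rope basket arrives there on crossings 7, 9 is 5, 6 respectively — never all 7.
So no plan with fewer than 11 crossings exists, and this one achieves 11:
1. Guide goes to the east ledge with the oxidiser and the solvent jar.  [the west ledge: the ammonia bottle, the base flask, the chlorine cylinder, the ether can, the reducing agent | the east ledge: the oxidiser, the solvent jar]
2. Guide goes back to the west ledge with the oxidiser.  [the west ledge: the ammonia bottle, the base flask, the chlorine cylinder, the ether can, the oxidiser, the reducing agent | the east ledge: the solvent jar]
3. Guide goes to the east ledge with the oxidiser and the reducing agent.  [the west ledge: the ammonia bottle, the base flask, the chlorine cylinder, the ether can | the east ledge: the oxidiser, the reducing agent, the solvent jar]
4. Guide goes back to the west ledge with the solvent jar.  [the west ledge: the ammonia bottle, the base flask, the chlorine cylinder, the ether can, the solvent jar | the east ledge: the oxidiser, the reducing agent]
5. Guide goes to the east ledge with the base flask and the solvent jar.  [the west ledge: the ammonia bottle, the chlorine cylinder, the ether can | the east ledge: the base flask, the oxidiser, the reducing agent, the solvent jar]
6. Guide goes back to the west ledge with the solvent jar.  [the west ledge: the ammonia bottle, the chlorine cylinder, the ether can, the solvent jar | the east ledge: the base flask, the oxidiser, the reducing agent]
7. Guide goes to the east ledge with the ammonia bottle and the ether can.  [the west ledge: the chlorine cylinder, the solvent jar | the east ledge: the ammonia bottle, the base flask, the ether can, the oxidiser, the reducing agent]
8. Guide goes back to the west ledge with the oxidiser.  [the west ledge: the chlorine cylinder, the oxidiser, the solvent jar | the east ledge: the ammonia bottle, the base flask, the ether can, the reducing agent]
9. Guide goes to the east ledge with the chlorine cylinder and the oxidiser.  [the west ledge: the solvent jar | the east ledge: the ammonia bottle, the base flask, the chlorine cylinder, the ether can, the oxidiser, the reducing agent]
10. Guide goes back to the west ledge with the oxidiser.  [the west ledge: the oxidiser, the solvent jar | the east ledge: the ammonia bottle, the base flask, the chlorine cylinder, the ether can, the reducing agent]
11. Guide goes to the east ledge with the oxidiser and the solvent jar.  [the west ledge: — | the east ledge: the ammonia bottle, the base flask, the chlorine cylinder, the ether can, the oxidiser, the reducing agent, the solvent jar]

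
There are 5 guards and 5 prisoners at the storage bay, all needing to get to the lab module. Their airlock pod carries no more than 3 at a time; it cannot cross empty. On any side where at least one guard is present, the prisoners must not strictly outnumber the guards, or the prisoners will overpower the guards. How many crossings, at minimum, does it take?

Counting alone: each trip to the lab module takes at most 3 across and each return brings at least 1 back, so after t trips out (and t−1 returns) at most 3t − (t−1) of the 10 are across; that first reaches 10 at t = 5, so at least 9 crossings are needed.
The safety rule pushes this higher. Following every safe sequence of crossings, the most of the 10 that can be at the lab module as the airlock pod arrives there on crossing 9 is 9 — never all 10.
So no plan with fewer than 11 crossings exists, and this one achieves 11:
1. 2 prisoners → the lab module.  (the storage bay: 5G 3P; the lab module: 0G 2P)
2. 1 prisoner ← the storage bay.  (the storage bay: 5G 4P; the lab module: 0G 1P)
3. 3 prisoners → the lab module.  (the storage bay: 5G 1P; the lab module: 0G 4P)
4. 1 prisoner ← the storage bay.  (the storage bay: 5G 2P; the lab module: 0G 3P)
5. 3 guards → the lab module.  (the storage bay: 2G 2P; the lab module: 3G 3P)
6. 1 guard and 1 prisoner ← the storage bay.  (the storage bay: 3G 3P; the lab module: 2G 2P)
7. 3 guards → the lab module.  (the storage bay: 0G 3P; the lab module: 5G 2P)
8. 1 prisoner ← the storage bay.  (the storage bay: 0G 4P; the lab module: 5G 1P)
9. 2 prisoners → the lab module.  (the storage bay: 0G 2P; the lab module: 5G 3P)
10. 1 prisoner ← the storage bay.  (the storage bay: 0G 3P; the lab module: 5G 2P)
11. 3 prisoners → the lab module.  (the storage bay: 0G 0P; the lab module: 5G 5P)

11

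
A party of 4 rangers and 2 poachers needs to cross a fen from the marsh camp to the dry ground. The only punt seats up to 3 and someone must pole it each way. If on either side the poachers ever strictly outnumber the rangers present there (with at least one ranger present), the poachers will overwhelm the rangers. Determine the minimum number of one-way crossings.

Counting alone: each trip to the dry ground takes at most 3 across and each return brings at least 1 back, so after t trips out (and t−1 returns) at most 3t − (t−1) of the 6 are across; that first reaches 6 at t = 3, so at least 5 crossings are needed.
The plan below uses exactly 5 crossings, so it is optimal:
1. 2 poachers → the dry ground.  (the marsh camp: 4R 0P; the dry ground: 0R 2P)
2. 1 poacher ← the marsh camp.  (the marsh camp: 4R 1P; the dry ground: 0R 1P)
3. 2 rangers and 1 poacher → the dry ground.  (the marsh camp: 2R 0P; the dry ground: 2R 2P)
4. 1 poacher ← the marsh camp.  (the marsh camp: 2R 1P; the dry ground: 2R 1P)
5. 2 rangers and 1 poacher → the dry ground.  (the marsh camp: 0R 0P; the dry ground: 4R 2P)

5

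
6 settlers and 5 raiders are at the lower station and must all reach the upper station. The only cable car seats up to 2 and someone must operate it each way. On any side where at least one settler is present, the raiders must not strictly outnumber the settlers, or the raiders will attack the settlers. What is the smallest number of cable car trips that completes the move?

19

Counting alone: each trip to the upper station takes at most 2 across and each return brings at least 1 back, so after t trips out (and t−1 returns) at most 2t − (t−1) of the 11 are across; that first reaches 11 at t = 10, so at least 19 crossings are needed.
The plan below uses exactly 19 crossings, so it is optimal:
1. 2 raiders → the upper station.  (the lower station: 6S 3R; the upper station: 0S 2R)
2. 1 raider ← the lower station.  (the lower station: 6S 4R; the upper station: 0S 1R)
3. 2 raiders → the upper station.  (the lower station: 6S 2R; the upper station: 0S 3R)
4. 1 raider ← the lower station.  (the lower station: 6S 3R; the upper station: 0S 2R)
5. 2 settlers → the upper station.  (the lower station: 4S 3R; the upper station: 2S 2R)
6. 1 raider ← the lower station.  (the lower station: 4S 4R; the upper station: 2S 1R)
7. 1 settler and 1 raider → the upper station.  (the lower station: 3S 3R; the upper station: 3S 2R)
8. 1 settler ← the lower station.  (the lower station: 4S 3R; the upper station: 2S 2R)
9. 1 settler and 1 raider → the upper station.  (the lower station: 3S 2R; the upper station: 3S 3R)
10. 1 raider ← the lower station.  (the lower station: 3S 3R; the upper station: 3S 2R)
11. 1 settler and 1 raider → the upper station.  (the lower station: 2S 2R; the upper station: 4S 3R)
12. 1 settler ← the lower station.  (the lower station: 3S 2R; the upper station: 3S 3R)
13. 1 settler and 1 raider → the upper station.  (the lower station: 2S 1R; the upper station: 4S 4R)
14. 1 raider ← the lower station.  (the lower station: 2S 2R; the upper station: 4S 3R)
15. 1 settler and 1 raider → the upper station.  (the lower station: 1S 1R; the upper station: 5S 4R)
16. 1 settler ← the lower station.  (the lower station: 2S 1R; the upper station: 4S 4R)
17. 1 settler and 1 raider → the upper station.  (the lower station: 1S 0R; the upper station: 5S 5R)
18. 1 raider ← the lower station.  (the lower station: 1S 1R; the upper station: 5S 4R)
19. 1 settler and 1 raider → the upper station.  (the lower station: 0S 0R; the upper station: 6S 5R)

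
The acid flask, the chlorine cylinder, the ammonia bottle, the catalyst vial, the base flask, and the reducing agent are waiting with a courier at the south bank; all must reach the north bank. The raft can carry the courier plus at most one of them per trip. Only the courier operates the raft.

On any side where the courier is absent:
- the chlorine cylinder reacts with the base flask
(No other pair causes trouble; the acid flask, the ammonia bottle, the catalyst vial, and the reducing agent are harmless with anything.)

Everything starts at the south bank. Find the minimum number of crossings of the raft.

Counting alone: the courier can take at most 1 across per trip to the north bank, so moving all 6 needs at least 6 loaded trips out, with a return between consecutive ones — at least 11 crossings.
The plan below uses exactly 11 crossings, so it is optimal:
1. Courier goes to the north bank with the chlorine cylinder.
2. Courier goes back to the south bank alone.
3. Courier goes to the north bank with the acid flask.
4. Courier goes back to the south bank alone.
5. Courier goes to the north bank with the ammonia bottle.
6. Courier goes back to the south bank alone.
7. Courier goes to the north bank with the catalyst vial.
8. Courier goes back to the south bank alone.
9. Courier goes to the north bank with the reducing agent.
10. Courier goes back to the south bank alone.
11. Courier goes to the north bank with the base flask.

11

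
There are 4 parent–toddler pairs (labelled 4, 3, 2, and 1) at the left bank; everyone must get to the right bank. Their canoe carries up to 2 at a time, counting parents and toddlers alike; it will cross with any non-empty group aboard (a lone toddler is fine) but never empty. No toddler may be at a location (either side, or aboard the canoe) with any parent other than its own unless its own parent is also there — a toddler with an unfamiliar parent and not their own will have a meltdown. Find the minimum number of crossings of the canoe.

impossible

Following every safe sequence of crossings from the start, the most of the 8 that can be at the right bank as the canoe arrives there on crossings 1, 3, 5 is 2, 3, 4 respectively; the best ever achieved is 4 of 8.
From crossing 7 on, no configuration arises that was not already reachable earlier: only 44 distinct safe configurations (who is on which side, and where the canoe is) can ever be reached, none of them has everyone across, and every continuation just revisits them. So no valid plan exists.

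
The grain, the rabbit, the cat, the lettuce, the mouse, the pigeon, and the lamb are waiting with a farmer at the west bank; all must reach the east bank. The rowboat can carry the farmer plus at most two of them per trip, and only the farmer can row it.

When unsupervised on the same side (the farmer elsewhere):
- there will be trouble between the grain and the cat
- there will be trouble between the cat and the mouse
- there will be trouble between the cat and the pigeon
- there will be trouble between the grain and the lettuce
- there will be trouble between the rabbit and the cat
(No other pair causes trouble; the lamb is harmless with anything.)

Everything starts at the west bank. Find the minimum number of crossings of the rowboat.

9

Counting alone: the farmer can take at most 2 across per trip to the east bank, so moving all 7 needs at least 4 loaded trips out, with a return between consecutive ones — at least 7 crossings.
The safety rule pushes this higher. Following every safe sequence of crossings, the most of the 7 that can be at the east bank as the rowboat arrives there on crossing 7 is 6 — never all 7.
So no plan with fewer than 9 crossings exists, and this one achieves 9:
1. Farmer goes to the east bank with the cat and the grain.
2. Farmer goes back to the west bank with the grain.
3. Farmer goes to the east bank with the grain and the rabbit.
4. Farmer goes back to the west bank with the cat.
5. Farmer goes to the east bank with the cat and the mouse.
6. Farmer goes back to the west bank with the cat.
7. Farmer goes to the east bank with the lamb and the pigeon.
8. Farmer goes back to the west bank alone.
9. Farmer goes to the east bank with the cat and the lettuce.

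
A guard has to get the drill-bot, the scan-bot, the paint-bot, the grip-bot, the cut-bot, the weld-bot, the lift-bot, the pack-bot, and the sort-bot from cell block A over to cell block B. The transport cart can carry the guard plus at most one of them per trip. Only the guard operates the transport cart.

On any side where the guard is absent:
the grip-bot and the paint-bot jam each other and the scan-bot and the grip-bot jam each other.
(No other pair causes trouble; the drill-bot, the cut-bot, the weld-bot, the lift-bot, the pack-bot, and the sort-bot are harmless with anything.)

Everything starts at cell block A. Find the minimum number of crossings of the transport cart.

Counting alone: the guard can take at most 1 across per trip to cell block B, so moving all 9 needs at least 9 loaded trips out, with a return between consecutive ones — at least 17 crossings.
The safety rule pushes this higher. Following every safe sequence of crossings, the most of the 9 that can be at cell block B as the transport cart arrives there on crossing 17 is 8 — never all 9.
So no plan with fewer than 19 crossings exists, and this one achieves 19:
1. Guard goes to cell block B with the grip-bot.  [cell block A: the cut-bot, the drill-bot, the lift-bot, the pack-bot, the paint-bot, the scan-bot, the sort-bot, the weld-bot | cell block B: the grip-bot]
2. Guard goes back to cell block A alone.  [cell block A: the cut-bot, the drill-bot, the lift-bot, the pack-bot, the paint-bot, the scan-bot, the sort-bot, the weld-bot | cell block B: the grip-bot]
3. Guard goes to cell block B with the drill-bot.  [cell block A: the cut-bot, the lift-bot, the pack-bot, the paint-bot, the scan-bot, the sort-bot, the weld-bot | cell block B: the drill-bot, the grip-bot]
4. Guard goes back to cell block A alone.  [cell block A: the cut-bot, the lift-bot, the pack-bot, the paint-bot, the scan-bot, the sort-bot, the weld-bot | cell block B: the drill-bot, the grip-bot]
5. Guard goes to cell block B with the scan-bot.  [cell block A: the cut-bot, the lift-bot, the pack-bot, the paint-bot, the sort-bot, the weld-bot | cell block B: the drill-bot, the grip-bot, the scan-bot]
6. Guard goes back to cell block A with the grip-bot.  [cell block A: the cut-bot, the grip-bot, the lift-bot, the pack-bot, the paint-bot, the sort-bot, the weld-bot | cell block B: the drill-bot, the scan-bot]
7. Guard goes to cell block B with the paint-bot.  [cell block A: the cut-bot, the grip-bot, the lift-bot, the pack-bot, the sort-bot, the weld-bot | cell block B: the drill-bot, the paint-bot, the scan-bot]
8. Guard goes back to cell block A alone.  [cell block A: the cut-bot, the grip-bot, the lift-bot, the pack-bot, the sort-bot, the weld-bot | cell block B: the drill-bot, the paint-bot, the scan-bot]
9. Guard goes to cell block B with the cut-bot.  [cell block A: the grip-bot, the lift-bot, the pack-bot, the sort-bot, the weld-bot | cell block B: the cut-bot, the drill-bot, the paint-bot, the scan-bot]
10. Guard goes back to cell block A alone.  [cell block A: the grip-bot, the lift-bot, the pack-bot, the sort-bot, the weld-bot | cell block B: the cut-bot, the drill-bot, the paint-bot, the scan-bot]
11. Guard goes to cell block B with the weld-bot.  [cell block A: the grip-bot, the lift-bot, the pack-bot, the sort-bot | cell block B: the cut-bot, the drill-bot, the paint-bot, the scan-bot, the weld-bot]
12. Guard goes back to cell block A alone.  [cell block A: the grip-bot, the lift-bot, the pack-bot, the sort-bot | cell block B: the cut-bot, the drill-bot, the paint-bot, the scan-bot, the weld-bot]
13. Guard goes to cell block B with the lift-bot.  [cell block A: the grip-bot, the pack-bot, the sort-bot | cell block B: the cut-bot, the drill-bot, the lift-bot, the paint-bot, the scan-bot, the weld-bot]
14. Guard goes back to cell block A alone.  [cell block A: the grip-bot, the pack-bot, the sort-bot | cell block B: the cut-bot, the drill-bot, the lift-bot, the paint-bot, the scan-bot, the weld-bot]
15. Guard goes to cell block B with the pack-bot.  [cell block A: the grip-bot, the sort-bot | cell block B: the cut-bot, the drill-bot, the lift-bot, the pack-bot, the paint-bot, the scan-bot, the weld-bot]
16. Guard goes back to cell block A alone.  [cell block A: the grip-bot, the sort-bot | cell block B: the cut-bot, the drill-bot, the lift-bot, the pack-bot, the paint-bot, the scan-bot, the weld-bot]
17. Guard goes to cell block B with the sort-bot.  [cell block A: the grip-bot | cell block B: the cut-bot, the drill-bot, the lift-bot, the pack-bot, the paint-bot, the scan-bot, the sort-bot, the weld-bot]
18. Guard goes back to cell block A alone.  [cell block A: the grip-bot | cell block B: the cut-bot, the drill-bot, the lift-bot, the pack-bot, the paint-bot, the scan-bot, the sort-bot, the weld-bot]
19. Guard goes to cell block B with the grip-bot.  [cell block A: — | cell block B: the cut-bot, the drill-bot, the grip-bot, the lift-bot, the pack-bot, the paint-bot, the scan-bot, the sort-bot, the weld-bot]

19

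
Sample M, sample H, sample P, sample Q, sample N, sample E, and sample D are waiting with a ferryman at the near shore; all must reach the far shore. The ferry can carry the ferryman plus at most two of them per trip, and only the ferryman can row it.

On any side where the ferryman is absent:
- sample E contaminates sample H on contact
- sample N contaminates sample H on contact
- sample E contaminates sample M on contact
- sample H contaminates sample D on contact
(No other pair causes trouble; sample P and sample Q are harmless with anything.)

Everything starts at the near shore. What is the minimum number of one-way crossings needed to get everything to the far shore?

Counting alone: the ferryman can take at most 2 across per trip to the far shore, so moving all 7 needs at least 4 loaded trips out, with a return between consecutive ones — at least 7 crossings.
The plan below uses exactly 7 crossings, so it is optimal:
1. Ferryman goes to the far shore with sample H and sample M.  [the near shore: sample D, sample E, sample N, sample P, sample Q | the far shore: sample H, sample M]
2. Ferryman goes back to the near shore alone.  [the near shore: sample D, sample E, sample N, sample P, sample Q | the far shore: sample H, sample M]
3. Ferryman goes to the far shore with sample P and sample Q.  [the near shore: sample D, sample E, sample N | the far shore: sample H, sample M, sample P, sample Q]
4. Ferryman goes back to the near shore alone.  [the near shore: sample D, sample E, sample N | the far shore: sample H, sample M, sample P, sample Q]
5. Ferryman goes to the far shore with sample D and sample N.  [the near shore: sample E | the far shore: sample D, sample H, sample M, sample N, sample P, sample Q]
6. Ferryman goes back to the near shore with sample H.  [the near shore: sample E, sample H | the far shore: sample D, sample M, sample N, sample P, sample Q]
7. Ferryman goes to the far shore with sample E and sample H.  [the near shore: — | the far shore: sample D, sample E, sample H, sample M, sample N, sample P, sample Q]

7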